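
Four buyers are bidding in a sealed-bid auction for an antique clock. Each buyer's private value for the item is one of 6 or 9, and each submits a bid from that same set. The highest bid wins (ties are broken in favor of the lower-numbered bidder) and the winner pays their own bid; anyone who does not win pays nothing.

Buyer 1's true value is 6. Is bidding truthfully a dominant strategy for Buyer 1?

Yes

Check each profile of the others' bids and compare truth against every alternative bid.
Others bid (6, 6, 6): truth gives 0, best alternative gives -3.
Others bid (6, 6, 9): truth gives 0, best alternative gives -3.
Others bid (6, 9, 6): truth gives 0, best alternative gives -3.
Others bid (6, 9, 9): truth gives 0, best alternative gives -3.
Others bid (9, 6, 6): truth gives 0, best alternative gives -3.
Others bid (9, 6, 9): truth gives 0, best alternative gives -3.
(Remaining 2 profiles checked similarly; truth is weakly best in each.)
In every case the truthful bid is at least as good as any alternative, so it is a dominant strategy.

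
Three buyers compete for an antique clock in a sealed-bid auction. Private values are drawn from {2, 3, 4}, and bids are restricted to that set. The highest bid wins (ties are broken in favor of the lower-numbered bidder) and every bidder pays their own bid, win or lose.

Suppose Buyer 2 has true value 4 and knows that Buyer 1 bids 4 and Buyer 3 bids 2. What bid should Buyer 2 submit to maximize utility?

Bid 2: loses but pays 2, utility -2.
Bid 3: loses but pays 3, utility -3.
Bid 4: loses but pays 4, utility -4.
The best choice is 2 with utility -2.

2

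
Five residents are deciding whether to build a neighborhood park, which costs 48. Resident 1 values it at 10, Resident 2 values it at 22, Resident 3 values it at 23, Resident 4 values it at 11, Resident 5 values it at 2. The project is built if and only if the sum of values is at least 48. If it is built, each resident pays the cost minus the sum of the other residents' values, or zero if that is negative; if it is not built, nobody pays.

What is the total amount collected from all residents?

5

Total value 68 ≥ cost 48, so it is built.
Resident 1: others sum to 58; max(0, 48 - 58) = 0.
Resident 2: others sum to 46; max(0, 48 - 46) = 2.
Resident 3: others sum to 45; max(0, 48 - 45) = 3.
Resident 4: others sum to 57; max(0, 48 - 57) = 0.
Resident 5: others sum to 66; max(0, 48 - 66) = 0.
Total collected = 0 + 2 + 3 + 0 + 0 = 5.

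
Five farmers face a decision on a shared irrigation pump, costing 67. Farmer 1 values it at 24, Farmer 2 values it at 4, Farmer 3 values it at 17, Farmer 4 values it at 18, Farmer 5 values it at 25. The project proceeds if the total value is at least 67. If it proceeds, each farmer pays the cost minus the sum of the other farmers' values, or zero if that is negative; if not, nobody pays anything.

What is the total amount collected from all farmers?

Total value 88 ≥ cost 67, so it is built.
Farmer 1: others sum to 64; max(0, 67 - 64) = 3.
Farmer 2: others sum to 84; max(0, 67 - 84) = 0.
Farmer 3: others sum to 71; max(0, 67 - 71) = 0.
Farmer 4: others sum to 70; max(0, 67 - 70) = 0.
Farmer 5: others sum to 63; max(0, 67 - 63) = 4.
Total collected = 3 + 0 + 0 + 0 + 4 = 7.

7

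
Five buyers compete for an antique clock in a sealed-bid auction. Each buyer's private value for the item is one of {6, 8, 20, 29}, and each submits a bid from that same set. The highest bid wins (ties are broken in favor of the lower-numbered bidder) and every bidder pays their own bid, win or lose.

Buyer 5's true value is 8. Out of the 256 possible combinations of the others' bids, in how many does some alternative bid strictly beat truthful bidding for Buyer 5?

255

Others bid (6, 6, 6, 8): truth gives -8; bid 6 gives -6 > -8. Violating.
Others bid (6, 6, 6, 20): truth gives -8; bid 6 gives -6 > -8. Violating.
Others bid (6, 6, 6, 29): truth gives -8; bid 6 gives -6 > -8. Violating.
Others bid (6, 6, 8, 6): truth gives -8; bid 6 gives -6 > -8. Violating.
Others bid (6, 6, 6, 6): truth gives 0; no alternative beats it.
(Checking all 256 profiles: 255 have a profitable deviation, 1 does not.)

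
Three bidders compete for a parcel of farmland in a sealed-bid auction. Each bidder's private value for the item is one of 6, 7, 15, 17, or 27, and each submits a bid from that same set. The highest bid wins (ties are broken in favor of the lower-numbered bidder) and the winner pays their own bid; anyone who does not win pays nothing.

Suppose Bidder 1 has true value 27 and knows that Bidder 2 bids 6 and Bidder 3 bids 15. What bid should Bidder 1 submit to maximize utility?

Bid 6: loses, pays 0, utility 0.
Bid 7: loses, pays 0, utility 0.
Bid 15: wins, pays 15, utility 27 - 15 = 12.
Bid 17: wins, pays 17, utility 27 - 17 = 10.
Bid 27: wins, pays 27, utility 27 - 27 = 0.
The best choice is 15 with utility 12.

15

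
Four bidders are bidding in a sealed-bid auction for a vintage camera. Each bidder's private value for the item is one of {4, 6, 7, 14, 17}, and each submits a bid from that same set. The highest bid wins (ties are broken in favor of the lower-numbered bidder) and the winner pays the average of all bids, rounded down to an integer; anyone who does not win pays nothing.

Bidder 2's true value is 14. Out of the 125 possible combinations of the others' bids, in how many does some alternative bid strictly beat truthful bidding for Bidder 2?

64

Others bid (4, 4, 4): truth gives 8; bid 6 gives 10 > 8. Violating.
Others bid (4, 4, 6): truth gives 7; bid 6 gives 9 > 7. Violating.
Others bid (4, 4, 7): truth gives 7; bid 7 gives 9 > 7. Violating.
Others bid (4, 4, 17): truth gives 0; bid 17 gives 4 > 0. Violating.
Others bid (4, 4, 14): truth gives 5; no alternative beats it.
Others bid (4, 6, 14): truth gives 5; no alternative beats it.
(Checking all 125 profiles: 64 have a profitable deviation, 61 do not.)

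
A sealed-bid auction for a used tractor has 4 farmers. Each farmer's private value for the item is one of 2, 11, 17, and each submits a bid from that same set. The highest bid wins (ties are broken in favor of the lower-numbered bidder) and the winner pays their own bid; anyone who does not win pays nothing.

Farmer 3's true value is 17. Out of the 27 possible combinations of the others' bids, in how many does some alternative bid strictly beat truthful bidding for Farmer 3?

Others bid (2, 2, 2): truth gives 0; bid 11 gives 6 > 0. Violating.
Others bid (2, 2, 11): truth gives 0; bid 11 gives 6 > 0. Violating.
Others bid (2, 2, 17): truth gives 0; no alternative beats it.
Others bid (2, 11, 2): truth gives 0; no alternative beats it.
(Checking all 27 profiles: 2 have a profitable deviation, 25 do not.)

2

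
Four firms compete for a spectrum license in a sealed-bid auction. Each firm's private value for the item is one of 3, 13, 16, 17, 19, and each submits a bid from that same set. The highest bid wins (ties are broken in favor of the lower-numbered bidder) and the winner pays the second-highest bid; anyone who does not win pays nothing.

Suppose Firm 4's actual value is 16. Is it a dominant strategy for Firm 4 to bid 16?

Check each profile of the others' bids and compare truth against every alternative bid.
Others bid (3, 3, 3): truth gives 13, best alternative gives 13.
Others bid (3, 3, 13): truth gives 3, best alternative gives 3.
Others bid (3, 13, 3): truth gives 3, best alternative gives 3.
Others bid (3, 13, 13): truth gives 3, best alternative gives 3.
Others bid (13, 3, 3): truth gives 3, best alternative gives 3.
Others bid (13, 3, 13): truth gives 3, best alternative gives 3.
(Remaining 119 profiles checked similarly; truth is weakly best in each.)
In every case the truthful bid is at least as good as any alternative, so it is a dominant strategy.

Yes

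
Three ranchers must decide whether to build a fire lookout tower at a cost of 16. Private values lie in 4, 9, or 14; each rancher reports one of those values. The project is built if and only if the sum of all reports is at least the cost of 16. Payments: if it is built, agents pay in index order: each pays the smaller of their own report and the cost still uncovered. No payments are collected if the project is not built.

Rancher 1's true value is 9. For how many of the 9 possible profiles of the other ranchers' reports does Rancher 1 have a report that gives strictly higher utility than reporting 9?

8

Others report (4, 9): truth gives 0; report 4 gives 5 > 0. Violating.
Others report (4, 14): truth gives 0; report 4 gives 5 > 0. Violating.
Others report (9, 4): truth gives 0; report 4 gives 5 > 0. Violating.
Others report (9, 9): truth gives 0; report 4 gives 5 > 0. Violating.
Others report (4, 4): truth gives 0; no alternative beats it.
(Checking all 9 profiles: 8 have a profitable deviation, 1 does not.)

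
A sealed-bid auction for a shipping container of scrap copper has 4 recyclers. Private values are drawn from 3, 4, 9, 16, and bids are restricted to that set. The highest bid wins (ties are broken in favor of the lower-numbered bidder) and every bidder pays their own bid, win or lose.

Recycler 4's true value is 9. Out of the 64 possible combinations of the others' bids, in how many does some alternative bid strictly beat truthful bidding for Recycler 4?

Others bid (3, 3, 3): truth gives 0; bid 4 gives 5 > 0. Violating.
Others bid (3, 3, 9): truth gives -9; bid 3 gives -3 > -9. Violating.
Others bid (3, 3, 16): truth gives -9; bid 3 gives -3 > -9. Violating.
Others bid (3, 4, 9): truth gives -9; bid 3 gives -3 > -9. Violating.
Others bid (3, 3, 4): truth gives 0; no alternative beats it.
Others bid (3, 4, 3): truth gives 0; no alternative beats it.
(Checking all 64 profiles: 57 have a profitable deviation, 7 do not.)

57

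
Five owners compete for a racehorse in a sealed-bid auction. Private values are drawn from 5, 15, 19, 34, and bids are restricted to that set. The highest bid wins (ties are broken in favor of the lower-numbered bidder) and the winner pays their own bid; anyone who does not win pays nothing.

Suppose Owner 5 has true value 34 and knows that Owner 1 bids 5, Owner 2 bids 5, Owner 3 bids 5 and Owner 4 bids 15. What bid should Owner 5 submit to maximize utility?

19

Bid 5: loses, pays 0, utility 0.
Bid 15: loses, pays 0, utility 0.
Bid 19: wins, pays 19, utility 34 - 19 = 15.
Bid 34: wins, pays 34, utility 34 - 34 = 0.
The best choice is 19 with utility 15.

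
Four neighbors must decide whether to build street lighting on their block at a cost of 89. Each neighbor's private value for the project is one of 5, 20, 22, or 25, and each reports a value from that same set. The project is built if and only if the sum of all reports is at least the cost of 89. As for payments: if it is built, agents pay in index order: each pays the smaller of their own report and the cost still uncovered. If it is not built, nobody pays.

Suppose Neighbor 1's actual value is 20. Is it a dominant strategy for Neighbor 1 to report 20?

Yes

Check each profile of the others' reports and compare truth against every alternative report.
Others report (5, 5, 5): truth gives 0, best alternative gives 0.
Others report (5, 5, 20): truth gives 0, best alternative gives 0.
Others report (5, 5, 22): truth gives 0, best alternative gives 0.
Others report (5, 5, 25): truth gives 0, best alternative gives 0.
Others report (5, 20, 5): truth gives 0, best alternative gives 0.
Others report (5, 20, 20): truth gives 0, best alternative gives 0.
(Remaining 58 profiles checked similarly; truth is weakly best in each.)
In every case the truthful report is at least as good as any alternative, so it is a dominant strategy.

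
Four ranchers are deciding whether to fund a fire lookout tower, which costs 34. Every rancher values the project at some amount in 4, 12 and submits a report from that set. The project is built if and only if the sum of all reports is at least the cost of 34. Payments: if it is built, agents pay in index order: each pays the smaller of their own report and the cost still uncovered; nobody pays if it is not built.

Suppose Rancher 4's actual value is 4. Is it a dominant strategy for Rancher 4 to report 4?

Yes

Check each profile of the others' reports and compare truth against every alternative report.
Others report (4, 12, 12): truth gives 0, best alternative gives -2.
Others report (12, 4, 12): truth gives 0, best alternative gives -2.
Others report (12, 12, 4): truth gives 0, best alternative gives -2.
Others report (12, 12, 12): truth gives 4, best alternative gives 4.
Others report (4, 4, 4): truth gives 0, best alternative gives 0.
Others report (4, 4, 12): truth gives 0, best alternative gives 0.
(Remaining 2 profiles checked similarly; truth is weakly best in each.)
In every case the truthful report is at least as good as any alternative, so it is a dominant strategy.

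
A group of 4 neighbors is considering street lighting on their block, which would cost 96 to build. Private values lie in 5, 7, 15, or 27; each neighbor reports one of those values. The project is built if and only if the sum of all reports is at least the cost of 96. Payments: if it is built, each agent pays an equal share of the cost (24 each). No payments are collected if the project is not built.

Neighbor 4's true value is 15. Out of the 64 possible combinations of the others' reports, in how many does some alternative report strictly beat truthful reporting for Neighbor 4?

1

Others report (27, 27, 27): truth gives -9; report 5 gives 0 > -9. Violating.
Others report (5, 5, 5): truth gives 0; no alternative beats it.
Others report (5, 5, 7): truth gives 0; no alternative beats it.
(Checking all 64 profiles: 1 has a profitable deviation, 63 do not.)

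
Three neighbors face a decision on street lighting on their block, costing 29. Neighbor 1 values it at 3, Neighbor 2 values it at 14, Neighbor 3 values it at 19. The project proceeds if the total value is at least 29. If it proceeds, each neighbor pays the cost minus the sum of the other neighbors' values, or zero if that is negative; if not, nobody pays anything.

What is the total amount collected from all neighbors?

19

Total value 36 ≥ cost 29, so it is built.
Neighbor 1: others sum to 33; max(0, 29 - 33) = 0.
Neighbor 2: others sum to 22; max(0, 29 - 22) = 7.
Neighbor 3: others sum to 17; max(0, 29 - 17) = 12.
Total collected = 0 + 7 + 12 = 19.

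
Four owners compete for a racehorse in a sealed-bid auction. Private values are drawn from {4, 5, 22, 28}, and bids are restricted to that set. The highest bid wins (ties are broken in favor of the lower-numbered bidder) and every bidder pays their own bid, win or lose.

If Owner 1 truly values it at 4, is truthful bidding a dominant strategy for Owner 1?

No

Consider the case where Owner 2 bids 4, Owner 3 bids 4 and Owner 4 bids 5.
Truthful bid 4: loses but pays 4, utility -4.
Bid 5 instead: wins, pays 5, utility 4 - 5 = -1.
Since -1 > -4, bidding 5 is strictly better here, so truthful bidding is not dominant.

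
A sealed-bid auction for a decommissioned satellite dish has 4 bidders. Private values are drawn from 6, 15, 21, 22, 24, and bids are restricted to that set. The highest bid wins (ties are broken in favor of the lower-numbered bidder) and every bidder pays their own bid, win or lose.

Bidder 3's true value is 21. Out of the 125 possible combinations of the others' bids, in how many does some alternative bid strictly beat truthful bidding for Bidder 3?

Others bid (6, 6, 6): truth gives 0; bid 15 gives 6 > 0. Violating.
Others bid (6, 6, 15): truth gives 0; bid 15 gives 6 > 0. Violating.
Others bid (6, 6, 22): truth gives -21; bid 22 gives -1 > -21. Violating.
Others bid (6, 6, 24): truth gives -21; bid 24 gives -3 > -21. Violating.
Others bid (6, 6, 21): truth gives 0; no alternative beats it.
Others bid (6, 15, 6): truth gives 0; no alternative beats it.
(Checking all 125 profiles: 115 have a profitable deviation, 10 do not.)

115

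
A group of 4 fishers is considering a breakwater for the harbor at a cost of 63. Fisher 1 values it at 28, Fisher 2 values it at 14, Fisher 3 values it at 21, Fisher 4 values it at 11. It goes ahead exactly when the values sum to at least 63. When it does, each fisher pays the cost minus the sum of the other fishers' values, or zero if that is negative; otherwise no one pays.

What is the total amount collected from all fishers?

30

Total value 74 ≥ cost 63, so it is built.
Fisher 1: others sum to 46; max(0, 63 - 46) = 17.
Fisher 2: others sum to 60; max(0, 63 - 60) = 3.
Fisher 3: others sum to 53; max(0, 63 - 53) = 10.
Fisher 4: others sum to 63; max(0, 63 - 63) = 0.
Total collected = 17 + 3 + 10 + 0 = 30.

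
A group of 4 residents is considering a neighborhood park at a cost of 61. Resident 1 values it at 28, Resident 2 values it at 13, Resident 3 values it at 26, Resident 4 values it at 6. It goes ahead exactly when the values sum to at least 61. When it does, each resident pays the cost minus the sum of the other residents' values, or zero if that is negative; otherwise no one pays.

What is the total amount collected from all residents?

31

Total value 73 ≥ cost 61, so it is built.
Resident 1: others sum to 45; max(0, 61 - 45) = 16.
Resident 2: others sum to 60; max(0, 61 - 60) = 1.
Resident 3: others sum to 47; max(0, 61 - 47) = 14.
Resident 4: others sum to 67; max(0, 61 - 67) = 0.
Total collected = 16 + 1 + 14 + 0 = 31.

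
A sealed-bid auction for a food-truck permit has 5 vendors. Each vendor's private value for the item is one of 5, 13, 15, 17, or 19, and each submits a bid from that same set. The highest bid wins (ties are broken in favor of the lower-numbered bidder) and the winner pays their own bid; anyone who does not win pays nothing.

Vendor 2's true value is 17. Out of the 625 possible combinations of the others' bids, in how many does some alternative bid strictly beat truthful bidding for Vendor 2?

54

Others bid (5, 5, 5, 5): truth gives 0; bid 13 gives 4 > 0. Violating.
Others bid (5, 5, 5, 13): truth gives 0; bid 13 gives 4 > 0. Violating.
Others bid (5, 5, 5, 15): truth gives 0; bid 15 gives 2 > 0. Violating.
Others bid (5, 5, 13, 5): truth gives 0; bid 13 gives 4 > 0. Violating.
Others bid (5, 5, 5, 17): truth gives 0; no alternative beats it.
Others bid (5, 5, 5, 19): truth gives 0; no alternative beats it.
(Checking all 625 profiles: 54 have a profitable deviation, 571 do not.)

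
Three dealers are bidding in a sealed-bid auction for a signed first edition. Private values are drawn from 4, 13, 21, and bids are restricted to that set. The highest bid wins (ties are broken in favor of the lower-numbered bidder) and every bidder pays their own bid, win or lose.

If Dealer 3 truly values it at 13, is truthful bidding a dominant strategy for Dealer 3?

Consider the case where Dealer 1 bids 4 and Dealer 2 bids 13.
Truthful bid 13: loses but pays 13, utility -13.
Bid 4 instead: loses but pays 4, utility -4.
Since -4 > -13, bidding 4 is strictly better here, so truthful bidding is not dominant.

No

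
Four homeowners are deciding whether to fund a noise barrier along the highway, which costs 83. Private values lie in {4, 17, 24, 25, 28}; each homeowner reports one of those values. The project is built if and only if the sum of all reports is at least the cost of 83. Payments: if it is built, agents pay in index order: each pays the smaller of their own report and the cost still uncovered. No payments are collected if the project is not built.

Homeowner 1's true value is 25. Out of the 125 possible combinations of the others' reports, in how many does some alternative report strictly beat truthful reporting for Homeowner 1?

63

Others report (4, 28, 28): truth gives 0; report 24 gives 1 > 0. Violating.
Others report (17, 17, 25): truth gives 0; report 24 gives 1 > 0. Violating.
Others report (17, 17, 28): truth gives 0; report 24 gives 1 > 0. Violating.
Others report (17, 24, 24): truth gives 0; report 24 gives 1 > 0. Violating.
Others report (4, 4, 4): truth gives 0; no alternative beats it.
Others report (4, 4, 17): truth gives 0; no alternative beats it.
(Checking all 125 profiles: 63 have a profitable deviation, 62 do not.)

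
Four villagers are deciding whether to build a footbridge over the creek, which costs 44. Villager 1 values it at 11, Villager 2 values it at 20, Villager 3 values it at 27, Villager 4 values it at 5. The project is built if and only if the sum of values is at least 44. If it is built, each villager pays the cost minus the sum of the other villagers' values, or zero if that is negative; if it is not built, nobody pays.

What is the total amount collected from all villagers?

9

Total value 63 ≥ cost 44, so it is built.
Villager 1: others sum to 52; max(0, 44 - 52) = 0.
Villager 2: others sum to 43; max(0, 44 - 43) = 1.
Villager 3: others sum to 36; max(0, 44 - 36) = 8.
Villager 4: others sum to 58; max(0, 44 - 58) = 0.
Total collected = 0 + 1 + 8 + 0 = 9.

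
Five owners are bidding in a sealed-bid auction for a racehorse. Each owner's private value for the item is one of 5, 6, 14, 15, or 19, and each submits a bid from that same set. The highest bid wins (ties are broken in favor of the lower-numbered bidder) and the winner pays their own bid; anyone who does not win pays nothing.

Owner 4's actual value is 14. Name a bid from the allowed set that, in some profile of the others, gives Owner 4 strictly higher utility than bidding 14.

6

Suppose Owner 1 bids 5, Owner 2 bids 5, Owner 3 bids 5 and Owner 5 bids 5.
Bid 14: wins, pays 14, utility 14 - 14 = 0.
Bid 6: wins, pays 6, utility 14 - 6 = 8.
So bidding 6 beats truth here (8 > 0).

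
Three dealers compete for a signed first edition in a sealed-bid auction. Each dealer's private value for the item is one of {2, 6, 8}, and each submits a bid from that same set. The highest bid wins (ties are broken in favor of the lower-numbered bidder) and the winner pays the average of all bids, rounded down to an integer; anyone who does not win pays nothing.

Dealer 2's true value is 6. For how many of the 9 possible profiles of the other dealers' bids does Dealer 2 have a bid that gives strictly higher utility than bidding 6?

Others bid (6, 2): truth gives 0; bid 8 gives 1 > 0. Violating.
Others bid (2, 2): truth gives 3; no alternative beats it.
Others bid (2, 6): truth gives 2; no alternative beats it.
(Checking all 9 profiles: 1 has a profitable deviation, 8 do not.)

1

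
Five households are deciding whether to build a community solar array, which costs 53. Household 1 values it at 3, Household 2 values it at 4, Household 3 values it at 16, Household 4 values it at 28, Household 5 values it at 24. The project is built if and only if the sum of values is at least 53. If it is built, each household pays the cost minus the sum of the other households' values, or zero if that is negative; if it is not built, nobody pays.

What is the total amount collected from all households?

8

Total value 75 ≥ cost 53, so it is built.
Household 1: others sum to 72; max(0, 53 - 72) = 0.
Household 2: others sum to 71; max(0, 53 - 71) = 0.
Household 3: others sum to 59; max(0, 53 - 59) = 0.
Household 4: others sum to 47; max(0, 53 - 47) = 6.
Household 5: others sum to 51; max(0, 53 - 51) = 2.
Total collected = 0 + 0 + 0 + 6 + 2 = 8.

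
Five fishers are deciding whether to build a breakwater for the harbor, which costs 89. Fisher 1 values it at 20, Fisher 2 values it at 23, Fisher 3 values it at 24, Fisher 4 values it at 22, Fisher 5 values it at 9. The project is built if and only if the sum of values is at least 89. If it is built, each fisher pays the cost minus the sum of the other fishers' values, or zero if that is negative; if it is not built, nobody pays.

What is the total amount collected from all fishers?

Total value 98 ≥ cost 89, so it is built.
Fisher 1: others sum to 78; max(0, 89 - 78) = 11.
Fisher 2: others sum to 75; max(0, 89 - 75) = 14.
Fisher 3: others sum to 74; max(0, 89 - 74) = 15.
Fisher 4: others sum to 76; max(0, 89 - 76) = 13.
Fisher 5: others sum to 89; max(0, 89 - 89) = 0.
Total collected = 11 + 14 + 15 + 13 + 0 = 53.

53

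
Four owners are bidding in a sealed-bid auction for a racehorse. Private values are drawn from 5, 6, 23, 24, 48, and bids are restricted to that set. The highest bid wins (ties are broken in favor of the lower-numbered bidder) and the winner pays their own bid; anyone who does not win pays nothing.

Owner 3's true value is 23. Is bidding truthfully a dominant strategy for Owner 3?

Consider the case where Owner 1 bids 5, Owner 2 bids 5 and Owner 4 bids 5.
Truthful bid 23: wins, pays 23, utility 23 - 23 = 0.
Bid 6 instead: wins, pays 6, utility 23 - 6 = 17.
Since 17 > 0, bidding 6 is strictly better here, so truthful bidding is not dominant.

No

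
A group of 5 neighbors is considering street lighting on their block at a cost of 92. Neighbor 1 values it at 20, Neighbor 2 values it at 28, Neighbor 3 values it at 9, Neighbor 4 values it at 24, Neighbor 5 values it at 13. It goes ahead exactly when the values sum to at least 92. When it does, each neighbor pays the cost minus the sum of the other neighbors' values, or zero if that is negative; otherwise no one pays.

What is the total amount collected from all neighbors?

Total value 94 ≥ cost 92, so it is built.
Neighbor 1: others sum to 74; max(0, 92 - 74) = 18.
Neighbor 2: others sum to 66; max(0, 92 - 66) = 26.
Neighbor 3: others sum to 85; max(0, 92 - 85) = 7.
Neighbor 4: others sum to 70; max(0, 92 - 70) = 22.
Neighbor 5: others sum to 81; max(0, 92 - 81) = 11.
Total collected = 18 + 26 + 7 + 22 + 11 = 84.

84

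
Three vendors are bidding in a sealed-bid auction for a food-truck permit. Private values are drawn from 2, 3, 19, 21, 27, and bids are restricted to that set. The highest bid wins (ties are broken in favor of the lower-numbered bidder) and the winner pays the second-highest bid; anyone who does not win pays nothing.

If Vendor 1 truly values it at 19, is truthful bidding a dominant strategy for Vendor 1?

Yes

Check each profile of the others' bids and compare truth against every alternative bid.
Others bid (2, 2): truth gives 17, best alternative gives 17.
Others bid (2, 3): truth gives 16, best alternative gives 16.
Others bid (3, 2): truth gives 16, best alternative gives 16.
Others bid (3, 3): truth gives 16, best alternative gives 16.
Others bid (2, 19): truth gives 0, best alternative gives 0.
Others bid (2, 21): truth gives 0, best alternative gives 0.
(Remaining 19 profiles checked similarly; truth is weakly best in each.)
In every case the truthful bid is at least as good as any alternative, so it is a dominant strategy.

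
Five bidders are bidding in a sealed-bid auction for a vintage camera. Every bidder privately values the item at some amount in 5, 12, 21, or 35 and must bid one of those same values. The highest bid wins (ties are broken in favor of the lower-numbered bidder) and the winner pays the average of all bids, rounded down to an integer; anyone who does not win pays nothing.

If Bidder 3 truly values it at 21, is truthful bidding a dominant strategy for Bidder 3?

Consider the case where Bidder 1 bids 5, Bidder 2 bids 5, Bidder 4 bids 5 and Bidder 5 bids 5.
Truthful bid 21: wins, pays 8, utility 21 - 8 = 13.
Bid 12 instead: wins, pays 6, utility 21 - 6 = 15.
Since 15 > 13, bidding 12 is strictly better here, so truthful bidding is not dominant.

No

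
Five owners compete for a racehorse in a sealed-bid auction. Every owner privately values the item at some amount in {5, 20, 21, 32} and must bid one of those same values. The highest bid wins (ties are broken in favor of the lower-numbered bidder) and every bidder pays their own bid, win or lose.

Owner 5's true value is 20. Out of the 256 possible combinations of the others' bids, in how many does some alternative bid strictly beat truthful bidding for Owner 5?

255

Others bid (5, 5, 5, 20): truth gives -20; bid 21 gives -1 > -20. Violating.
Others bid (5, 5, 5, 21): truth gives -20; bid 5 gives -5 > -20. Violating.
Others bid (5, 5, 5, 32): truth gives -20; bid 5 gives -5 > -20. Violating.
Others bid (5, 5, 20, 5): truth gives -20; bid 21 gives -1 > -20. Violating.
Others bid (5, 5, 5, 5): truth gives 0; no alternative beats it.
(Checking all 256 profiles: 255 have a profitable deviation, 1 does not.)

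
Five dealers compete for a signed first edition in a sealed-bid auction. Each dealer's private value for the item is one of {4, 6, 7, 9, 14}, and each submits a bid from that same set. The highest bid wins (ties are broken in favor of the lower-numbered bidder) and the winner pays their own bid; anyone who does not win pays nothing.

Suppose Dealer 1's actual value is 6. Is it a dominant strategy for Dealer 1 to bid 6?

No

Consider the case where Dealer 2 bids 4, Dealer 3 bids 4, Dealer 4 bids 4 and Dealer 5 bids 4.
Truthful bid 6: wins, pays 6, utility 6 - 6 = 0.
Bid 4 instead: wins, pays 4, utility 6 - 4 = 2.
Since 2 > 0, bidding 4 is strictly better here, so truthful bidding is not dominant.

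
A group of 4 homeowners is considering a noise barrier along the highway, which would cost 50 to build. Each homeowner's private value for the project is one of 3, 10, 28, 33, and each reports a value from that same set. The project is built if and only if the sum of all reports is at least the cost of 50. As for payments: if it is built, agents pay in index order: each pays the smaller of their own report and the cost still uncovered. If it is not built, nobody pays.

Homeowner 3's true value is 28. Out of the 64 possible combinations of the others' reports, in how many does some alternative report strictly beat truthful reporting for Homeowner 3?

Others report (3, 10, 28): truth gives 0; report 10 gives 18 > 0. Violating.
Others report (3, 10, 33): truth gives 0; report 10 gives 18 > 0. Violating.
Others report (3, 28, 10): truth gives 9; report 10 gives 18 > 9. Violating.
Others report (3, 28, 28): truth gives 9; report 3 gives 25 > 9. Violating.
Others report (3, 3, 3): truth gives 0; no alternative beats it.
Others report (3, 3, 10): truth gives 0; no alternative beats it.
(Checking all 64 profiles: 32 have a profitable deviation, 32 do not.)

32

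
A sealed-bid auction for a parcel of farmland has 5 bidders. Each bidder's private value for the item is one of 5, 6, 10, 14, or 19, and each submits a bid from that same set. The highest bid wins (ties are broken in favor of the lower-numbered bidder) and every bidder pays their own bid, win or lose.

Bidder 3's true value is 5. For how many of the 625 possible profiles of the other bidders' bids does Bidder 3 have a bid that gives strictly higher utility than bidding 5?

4

Others bid (5, 5, 5, 5): truth gives -5; bid 6 gives -1 > -5. Violating.
Others bid (5, 5, 5, 6): truth gives -5; bid 6 gives -1 > -5. Violating.
Others bid (5, 5, 6, 5): truth gives -5; bid 6 gives -1 > -5. Violating.
Others bid (5, 5, 6, 6): truth gives -5; bid 6 gives -1 > -5. Violating.
Others bid (5, 5, 5, 10): truth gives -5; no alternative beats it.
Others bid (5, 5, 5, 14): truth gives -5; no alternative beats it.
(Checking all 625 profiles: 4 have a profitable deviation, 621 do not.)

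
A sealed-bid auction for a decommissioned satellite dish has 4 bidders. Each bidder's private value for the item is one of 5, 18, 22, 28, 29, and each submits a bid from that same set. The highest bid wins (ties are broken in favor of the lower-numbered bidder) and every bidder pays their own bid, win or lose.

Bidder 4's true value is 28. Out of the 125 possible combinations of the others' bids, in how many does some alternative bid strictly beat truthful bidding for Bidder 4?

Others bid (5, 5, 5): truth gives 0; bid 18 gives 10 > 0. Violating.
Others bid (5, 5, 18): truth gives 0; bid 22 gives 6 > 0. Violating.
Others bid (5, 5, 28): truth gives -28; bid 29 gives -1 > -28. Violating.
Others bid (5, 5, 29): truth gives -28; bid 5 gives -5 > -28. Violating.
Others bid (5, 5, 22): truth gives 0; no alternative beats it.
Others bid (5, 18, 22): truth gives 0; no alternative beats it.
(Checking all 125 profiles: 106 have a profitable deviation, 19 do not.)

106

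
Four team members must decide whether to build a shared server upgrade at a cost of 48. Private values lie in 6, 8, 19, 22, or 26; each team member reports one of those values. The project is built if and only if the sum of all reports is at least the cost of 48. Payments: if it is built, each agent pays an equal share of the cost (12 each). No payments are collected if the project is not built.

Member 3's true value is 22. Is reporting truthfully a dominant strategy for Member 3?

Consider the case where Member 1 reports 6, Member 2 reports 8 and Member 4 reports 8.
Truthful report 22: project not built, utility 0.
Report 26 instead: project built, pays 12, utility 22 - 12 = 10.
Since 10 > 0, reporting 26 is strictly better here, so truthful reporting is not dominant.

No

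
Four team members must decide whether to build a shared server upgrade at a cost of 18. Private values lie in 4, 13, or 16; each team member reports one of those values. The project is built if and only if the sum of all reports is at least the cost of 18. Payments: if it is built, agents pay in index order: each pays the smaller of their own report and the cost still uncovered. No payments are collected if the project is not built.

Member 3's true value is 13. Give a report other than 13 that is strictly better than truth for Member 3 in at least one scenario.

4

Suppose Member 1 reports 4, Member 2 reports 4 and Member 4 reports 13.
Report 13: project built, pays 10, utility 13 - 10 = 3.
Report 4: project built, pays 4, utility 13 - 4 = 9.
So reporting 4 beats truth here (9 > 3).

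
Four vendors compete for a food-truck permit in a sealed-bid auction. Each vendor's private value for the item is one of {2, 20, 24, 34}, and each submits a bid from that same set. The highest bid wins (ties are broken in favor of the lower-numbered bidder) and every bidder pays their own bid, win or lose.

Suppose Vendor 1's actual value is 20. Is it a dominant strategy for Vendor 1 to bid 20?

No

Consider the case where Vendor 2 bids 2, Vendor 3 bids 2 and Vendor 4 bids 2.
Truthful bid 20: wins, pays 20, utility 20 - 20 = 0.
Bid 2 instead: wins, pays 2, utility 20 - 2 = 18.
Since 18 > 0, bidding 2 is strictly better here, so truthful bidding is not dominant.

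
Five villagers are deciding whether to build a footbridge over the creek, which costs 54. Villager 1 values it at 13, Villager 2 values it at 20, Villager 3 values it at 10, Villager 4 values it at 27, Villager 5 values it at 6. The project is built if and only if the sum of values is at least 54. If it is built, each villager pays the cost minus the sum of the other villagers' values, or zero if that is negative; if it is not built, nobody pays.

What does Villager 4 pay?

5

Total value 76 ≥ cost 54, so the project is built.
The other villagers' values sum to 49.
Cost minus that sum is 54 - 49 = 5.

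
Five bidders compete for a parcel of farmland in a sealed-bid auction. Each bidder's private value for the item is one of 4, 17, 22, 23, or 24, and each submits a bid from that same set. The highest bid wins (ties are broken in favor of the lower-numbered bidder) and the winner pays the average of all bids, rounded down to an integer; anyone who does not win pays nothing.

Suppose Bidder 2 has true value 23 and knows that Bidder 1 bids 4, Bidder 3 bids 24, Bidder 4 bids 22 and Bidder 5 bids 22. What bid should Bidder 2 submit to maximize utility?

24

Bid 4: loses, pays 0, utility 0.
Bid 17: loses, pays 0, utility 0.
Bid 22: loses, pays 0, utility 0.
Bid 23: loses, pays 0, utility 0.
Bid 24: wins, pays 19, utility 23 - 19 = 4.
The best choice is 24 with utility 4.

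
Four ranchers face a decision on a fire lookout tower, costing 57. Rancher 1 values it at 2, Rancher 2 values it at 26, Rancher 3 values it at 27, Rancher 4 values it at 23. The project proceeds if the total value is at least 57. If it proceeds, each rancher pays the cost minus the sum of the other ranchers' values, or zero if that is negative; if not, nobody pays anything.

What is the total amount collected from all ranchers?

Total value 78 ≥ cost 57, so it is built.
Rancher 1: others sum to 76; max(0, 57 - 76) = 0.
Rancher 2: others sum to 52; max(0, 57 - 52) = 5.
Rancher 3: others sum to 51; max(0, 57 - 51) = 6.
Rancher 4: others sum to 55; max(0, 57 - 55) = 2.
Total collected = 0 + 5 + 6 + 2 = 13.

13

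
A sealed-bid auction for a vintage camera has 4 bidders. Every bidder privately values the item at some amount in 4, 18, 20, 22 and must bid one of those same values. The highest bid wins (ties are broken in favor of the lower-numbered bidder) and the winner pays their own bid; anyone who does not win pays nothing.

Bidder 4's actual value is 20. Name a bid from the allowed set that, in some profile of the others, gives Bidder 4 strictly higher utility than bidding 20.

Suppose Bidder 1 bids 4, Bidder 2 bids 4 and Bidder 3 bids 4.
Bid 20: wins, pays 20, utility 20 - 20 = 0.
Bid 18: wins, pays 18, utility 20 - 18 = 2.
So bidding 18 beats truth here (2 > 0).

18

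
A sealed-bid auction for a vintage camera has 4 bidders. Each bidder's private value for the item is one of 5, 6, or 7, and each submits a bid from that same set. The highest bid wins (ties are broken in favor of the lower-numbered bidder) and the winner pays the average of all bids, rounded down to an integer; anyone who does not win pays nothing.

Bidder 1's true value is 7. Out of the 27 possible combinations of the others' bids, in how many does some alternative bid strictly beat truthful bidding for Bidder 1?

Others bid (5, 6, 6): truth gives 1; bid 6 gives 2 > 1. Violating.
Others bid (6, 5, 6): truth gives 1; bid 6 gives 2 > 1. Violating.
Others bid (6, 6, 5): truth gives 1; bid 6 gives 2 > 1. Violating.
Others bid (5, 5, 5): truth gives 2; no alternative beats it.
Others bid (5, 5, 6): truth gives 2; no alternative beats it.
(Checking all 27 profiles: 3 have a profitable deviation, 24 do not.)

3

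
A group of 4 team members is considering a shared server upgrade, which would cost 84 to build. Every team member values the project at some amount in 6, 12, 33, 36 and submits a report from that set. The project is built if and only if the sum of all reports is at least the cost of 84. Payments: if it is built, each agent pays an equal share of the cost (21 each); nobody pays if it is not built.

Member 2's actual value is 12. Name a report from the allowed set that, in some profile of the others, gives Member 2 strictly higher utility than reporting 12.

6

Suppose Member 1 reports 6, Member 3 reports 33 and Member 4 reports 33.
Report 12: project built, pays 21, utility 12 - 21 = -9.
Report 6: project not built, utility 0.
So reporting 6 beats truth here (0 > -9).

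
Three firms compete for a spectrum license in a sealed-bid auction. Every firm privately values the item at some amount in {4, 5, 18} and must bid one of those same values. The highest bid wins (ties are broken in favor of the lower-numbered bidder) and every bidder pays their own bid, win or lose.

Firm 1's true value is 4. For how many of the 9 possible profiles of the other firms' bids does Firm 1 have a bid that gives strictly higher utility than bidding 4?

3

Others bid (4, 5): truth gives -4; bid 5 gives -1 > -4. Violating.
Others bid (5, 4): truth gives -4; bid 5 gives -1 > -4. Violating.
Others bid (5, 5): truth gives -4; bid 5 gives -1 > -4. Violating.
Others bid (4, 4): truth gives 0; no alternative beats it.
Others bid (4, 18): truth gives -4; no alternative beats it.
(Checking all 9 profiles: 3 have a profitable deviation, 6 do not.)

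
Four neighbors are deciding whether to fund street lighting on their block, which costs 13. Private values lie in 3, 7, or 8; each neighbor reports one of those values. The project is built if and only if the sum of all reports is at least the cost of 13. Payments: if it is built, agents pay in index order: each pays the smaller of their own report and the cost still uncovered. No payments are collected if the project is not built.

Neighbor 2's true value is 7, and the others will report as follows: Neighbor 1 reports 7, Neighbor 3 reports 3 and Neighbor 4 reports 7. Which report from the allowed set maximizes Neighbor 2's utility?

3

Report 3: project built, pays 3, utility 7 - 3 = 4.
Report 7: project built, pays 6, utility 7 - 6 = 1.
Report 8: project built, pays 6, utility 7 - 6 = 1.
The best choice is 3 with utility 4.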